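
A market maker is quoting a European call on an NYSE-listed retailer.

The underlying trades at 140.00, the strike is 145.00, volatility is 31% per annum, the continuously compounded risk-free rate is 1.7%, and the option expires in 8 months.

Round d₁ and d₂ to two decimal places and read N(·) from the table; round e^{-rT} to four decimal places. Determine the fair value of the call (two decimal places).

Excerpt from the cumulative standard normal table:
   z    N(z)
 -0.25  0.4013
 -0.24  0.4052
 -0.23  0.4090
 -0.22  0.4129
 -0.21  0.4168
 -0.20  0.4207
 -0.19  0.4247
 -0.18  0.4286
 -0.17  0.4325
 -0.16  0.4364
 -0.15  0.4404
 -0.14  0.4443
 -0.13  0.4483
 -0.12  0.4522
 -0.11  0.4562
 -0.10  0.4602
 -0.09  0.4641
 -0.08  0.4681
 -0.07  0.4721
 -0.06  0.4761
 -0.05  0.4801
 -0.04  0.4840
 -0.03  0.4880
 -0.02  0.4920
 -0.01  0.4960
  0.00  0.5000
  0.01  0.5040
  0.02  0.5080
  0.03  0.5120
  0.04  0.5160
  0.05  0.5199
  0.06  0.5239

12.49

σ√T = 0.31·√0.6667 = 0.2531
d₁ = [ln(140/145) + (0.017 + ½·0.31²)·0.6667] / (σ√T) = (-0.0351 + 0.0434) / 0.2531 = 0.0327 ≈ 0.03
d₂ = 0.0327 − 0.2531 = -0.2204 ≈ -0.22
e^(−rT) = e^(−0.017·0.6667) = 0.9887
N(d₁) = N(0.03) = 0.5120;  N(d₂) = N(-0.22) = 0.4129
C = 140·0.5120 − 145·0.9887·0.4129 = 71.6800 − 59.1940 = 12.4860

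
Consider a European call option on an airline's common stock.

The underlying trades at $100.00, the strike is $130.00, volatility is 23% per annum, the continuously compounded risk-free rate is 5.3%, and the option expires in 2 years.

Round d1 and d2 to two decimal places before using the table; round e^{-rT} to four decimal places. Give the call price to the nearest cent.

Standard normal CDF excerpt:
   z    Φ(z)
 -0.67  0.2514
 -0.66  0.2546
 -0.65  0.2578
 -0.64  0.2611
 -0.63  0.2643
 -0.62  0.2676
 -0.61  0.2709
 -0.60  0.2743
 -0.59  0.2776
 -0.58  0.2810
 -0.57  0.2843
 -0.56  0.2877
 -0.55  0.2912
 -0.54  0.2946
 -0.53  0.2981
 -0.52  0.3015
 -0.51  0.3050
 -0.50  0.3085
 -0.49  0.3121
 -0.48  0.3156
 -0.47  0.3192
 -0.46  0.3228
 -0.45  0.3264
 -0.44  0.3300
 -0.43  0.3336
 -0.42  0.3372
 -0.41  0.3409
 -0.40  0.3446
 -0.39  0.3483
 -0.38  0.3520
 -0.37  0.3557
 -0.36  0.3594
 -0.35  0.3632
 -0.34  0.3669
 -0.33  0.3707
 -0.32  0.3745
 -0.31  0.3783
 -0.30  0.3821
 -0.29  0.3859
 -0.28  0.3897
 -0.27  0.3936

σ√T = 0.23·√2 = 0.3253
d₁ = [ln(100/130) + (0.053 + ½·0.23²)·2] / (σ√T) = (-0.2624 + 0.1589) / 0.3253 = -0.3181 → -0.32
d₂ = -0.3181 − 0.3253 = -0.6434 → -0.64
exp(−rT) = exp(−0.053·2) = 0.8994
C = 100·N(-0.32) − 130·0.8994·N(-0.64) = 100·0.3745 − 130·0.8994·0.2611 = 37.4500 − 30.5283 = 6.9217

$6.92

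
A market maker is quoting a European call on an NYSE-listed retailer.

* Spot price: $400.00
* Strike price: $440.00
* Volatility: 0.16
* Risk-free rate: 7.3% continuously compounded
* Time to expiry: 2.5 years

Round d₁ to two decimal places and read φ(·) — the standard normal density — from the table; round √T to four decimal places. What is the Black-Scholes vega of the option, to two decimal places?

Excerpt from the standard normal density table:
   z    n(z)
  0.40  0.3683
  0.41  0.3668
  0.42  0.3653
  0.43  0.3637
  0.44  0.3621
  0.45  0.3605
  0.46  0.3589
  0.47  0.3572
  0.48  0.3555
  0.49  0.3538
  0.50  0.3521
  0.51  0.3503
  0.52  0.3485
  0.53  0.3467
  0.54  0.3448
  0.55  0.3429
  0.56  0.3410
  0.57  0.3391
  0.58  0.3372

225.91

T = 2.5;  σ√T = 0.2530
d₁ = [ln(400/440) + (0.073 + ½·0.16²)·2.5] / (σ√T) = (-0.0953 + 0.2145) / 0.2530 = 0.4711 ≈ 0.47
√T = √2.5 = 1.5811
φ(d₁) = φ(0.47) = 0.3572
vega = S·φ(d₁)·√T = 400·0.3572·1.5811 = 225.9076
(Call and put vega coincide under Black-Scholes.)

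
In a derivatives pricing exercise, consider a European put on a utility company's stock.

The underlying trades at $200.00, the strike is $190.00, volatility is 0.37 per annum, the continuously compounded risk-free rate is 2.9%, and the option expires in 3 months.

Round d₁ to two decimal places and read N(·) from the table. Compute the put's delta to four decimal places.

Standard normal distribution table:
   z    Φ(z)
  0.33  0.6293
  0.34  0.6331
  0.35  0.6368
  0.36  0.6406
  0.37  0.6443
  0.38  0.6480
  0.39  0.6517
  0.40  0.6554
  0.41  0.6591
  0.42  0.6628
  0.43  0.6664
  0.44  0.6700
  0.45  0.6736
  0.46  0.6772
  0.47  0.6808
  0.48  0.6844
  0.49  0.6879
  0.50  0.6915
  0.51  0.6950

σ√T = 0.37 × 0.5000 = 0.1850
d₁ = [ln(200/190) + (0.029 + ½·0.37²)·0.25] / (σ√T) = (0.0513 + 0.0244) / 0.1850 = 0.4090 ≈ 0.41
N(d₁) = N(0.41) = 0.6591
Δ_put = N(d₁) − 1 = 0.6591 − 1 = -0.3409

-0.3409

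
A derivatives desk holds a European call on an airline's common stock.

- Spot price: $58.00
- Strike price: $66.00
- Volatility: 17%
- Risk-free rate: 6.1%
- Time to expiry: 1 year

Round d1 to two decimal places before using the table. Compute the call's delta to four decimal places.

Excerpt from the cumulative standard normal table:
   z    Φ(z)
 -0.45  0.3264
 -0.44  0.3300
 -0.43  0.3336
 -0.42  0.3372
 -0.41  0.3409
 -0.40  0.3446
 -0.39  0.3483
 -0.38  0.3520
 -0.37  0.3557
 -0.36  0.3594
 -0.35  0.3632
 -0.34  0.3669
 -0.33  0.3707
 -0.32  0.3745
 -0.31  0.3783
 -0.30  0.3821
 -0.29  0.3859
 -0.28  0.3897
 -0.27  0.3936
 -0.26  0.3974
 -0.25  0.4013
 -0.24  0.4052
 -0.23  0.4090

σ√T = 0.17·√1 = 0.1700
d₁ = [ln(58/66) + (0.061 + 0.17²/2)·1] / 0.1700 = [-0.1292 + 0.0755] / 0.1700 = -0.3162 ⇒ -0.32
N(d₁) = N(-0.32) = 0.3745
Δ_call = N(d₁) = 0.3745

0.3745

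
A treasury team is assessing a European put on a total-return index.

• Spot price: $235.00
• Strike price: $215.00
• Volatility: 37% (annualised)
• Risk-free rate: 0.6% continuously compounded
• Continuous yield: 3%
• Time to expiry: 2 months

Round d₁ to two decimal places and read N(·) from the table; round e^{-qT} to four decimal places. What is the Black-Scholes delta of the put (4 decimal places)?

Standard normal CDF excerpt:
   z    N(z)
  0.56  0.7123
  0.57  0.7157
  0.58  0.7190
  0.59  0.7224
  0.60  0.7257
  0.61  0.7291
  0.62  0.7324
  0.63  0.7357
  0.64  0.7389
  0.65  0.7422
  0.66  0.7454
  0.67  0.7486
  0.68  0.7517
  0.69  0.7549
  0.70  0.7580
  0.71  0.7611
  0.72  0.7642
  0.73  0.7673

-0.2598

σ√T = 0.37·√0.1667 = 0.1511
d₁ = [ln(235/215) + (0.006 − 0.03 + 0.37²/2)·0.1667] / 0.1511 = [0.0889 + 0.0074] / 0.1511 = 0.6379 which rounds to 0.64
N(d₁) = N(0.64) = 0.7389
Δ_put = exp(−qT)·(N(d₁) − 1) = 0.9950·(0.7389 − 1) = -0.2598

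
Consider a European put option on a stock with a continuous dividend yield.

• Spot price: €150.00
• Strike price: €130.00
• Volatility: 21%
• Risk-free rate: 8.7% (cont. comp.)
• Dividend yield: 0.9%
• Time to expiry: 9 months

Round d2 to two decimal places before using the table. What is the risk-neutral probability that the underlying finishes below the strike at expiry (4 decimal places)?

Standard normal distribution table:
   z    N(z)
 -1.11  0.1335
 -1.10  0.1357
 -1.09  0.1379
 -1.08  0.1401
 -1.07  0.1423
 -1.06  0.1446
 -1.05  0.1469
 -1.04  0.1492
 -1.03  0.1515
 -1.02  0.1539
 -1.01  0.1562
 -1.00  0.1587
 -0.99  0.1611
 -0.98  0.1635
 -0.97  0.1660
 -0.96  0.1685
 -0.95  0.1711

T = 0.75;  σ√T = 0.1819
d₁ = [ln(150/130) + (0.087 − 0.009 + 0.21²/2)·0.75] / 0.1819 = [0.1431 + 0.0750] / 0.1819 = 1.1994 which rounds to 1.20
d₂ = d₁ − σ√T = 1.1994 − 0.1819 = 1.0176 which rounds to 1.02
Risk-neutral Pr[S_T < K] = N(−d₂) = N(-1.02) = 0.1539

0.1539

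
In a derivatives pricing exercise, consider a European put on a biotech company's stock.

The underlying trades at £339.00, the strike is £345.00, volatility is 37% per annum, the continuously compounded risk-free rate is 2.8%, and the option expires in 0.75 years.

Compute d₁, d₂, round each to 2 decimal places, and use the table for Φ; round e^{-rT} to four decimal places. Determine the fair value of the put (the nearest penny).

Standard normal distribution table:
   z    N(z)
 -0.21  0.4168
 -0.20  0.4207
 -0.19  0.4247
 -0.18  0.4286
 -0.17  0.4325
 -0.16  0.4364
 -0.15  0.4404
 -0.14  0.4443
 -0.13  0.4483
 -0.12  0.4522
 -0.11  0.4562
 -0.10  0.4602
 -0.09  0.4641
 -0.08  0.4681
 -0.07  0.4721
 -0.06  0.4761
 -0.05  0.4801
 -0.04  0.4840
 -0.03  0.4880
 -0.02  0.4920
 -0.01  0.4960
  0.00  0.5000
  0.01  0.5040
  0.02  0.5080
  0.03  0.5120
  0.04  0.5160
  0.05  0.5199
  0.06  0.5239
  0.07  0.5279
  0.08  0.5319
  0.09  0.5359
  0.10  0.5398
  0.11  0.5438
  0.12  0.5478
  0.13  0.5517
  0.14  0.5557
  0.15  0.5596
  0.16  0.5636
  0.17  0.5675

σ√T = 0.37 × 0.8660 = 0.3204
d₁ = [ln(339/345) + (0.028 + 0.37²/2)·0.75] / 0.3204 = [-0.0175 + 0.0723] / 0.3204 = 0.1710 → 0.17
d₂ = d₁ − σ√T = 0.1710 − 0.3204 = -0.1494 → -0.15
exp(−rT) = exp(−0.028·0.75) = 0.9792
N(−d₂) = N(0.15) = 0.5596;  N(−d₁) = N(-0.17) = 0.4325
P = 345·0.9792·0.5596 − 339·0.4325 = 189.0463 − 146.6175 = 42.4288

£42.43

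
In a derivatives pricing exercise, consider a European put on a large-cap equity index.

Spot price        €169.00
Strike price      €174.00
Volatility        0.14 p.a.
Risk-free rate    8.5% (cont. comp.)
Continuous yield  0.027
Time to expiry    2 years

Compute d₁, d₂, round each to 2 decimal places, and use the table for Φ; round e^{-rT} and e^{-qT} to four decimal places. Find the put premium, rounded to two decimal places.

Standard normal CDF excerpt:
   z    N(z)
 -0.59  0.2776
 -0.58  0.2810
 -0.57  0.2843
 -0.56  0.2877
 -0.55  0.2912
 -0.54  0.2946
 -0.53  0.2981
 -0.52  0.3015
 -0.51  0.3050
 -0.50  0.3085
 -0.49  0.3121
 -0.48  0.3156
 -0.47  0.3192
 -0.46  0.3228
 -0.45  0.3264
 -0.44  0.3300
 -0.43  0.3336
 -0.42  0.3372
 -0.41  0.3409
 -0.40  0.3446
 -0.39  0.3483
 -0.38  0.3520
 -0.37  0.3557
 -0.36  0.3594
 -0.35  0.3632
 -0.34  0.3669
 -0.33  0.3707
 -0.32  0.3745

σ√T = 0.14·√2 = 0.1980
d₁ = [ln(169/174) + (0.085 − 0.027 + 0.14²/2)·2] / 0.1980 = [-0.0292 + 0.1356] / 0.1980 = 0.5376 which rounds to 0.54
d₂ = d₁ − σ√T = 0.5376 − 0.1980 = 0.3396 which rounds to 0.34
e^(−qT) = e^(−0.027·2) = 0.9474;  e^(−rT) = e^(−0.085·2) = 0.8437
N(−d₂) = N(-0.34) = 0.3669;  N(−d₁) = N(-0.54) = 0.2946
P = 174·0.8437·0.3669 − 169·0.9474·0.2946 = 53.8623 − 47.1686 = 6.6937

€6.69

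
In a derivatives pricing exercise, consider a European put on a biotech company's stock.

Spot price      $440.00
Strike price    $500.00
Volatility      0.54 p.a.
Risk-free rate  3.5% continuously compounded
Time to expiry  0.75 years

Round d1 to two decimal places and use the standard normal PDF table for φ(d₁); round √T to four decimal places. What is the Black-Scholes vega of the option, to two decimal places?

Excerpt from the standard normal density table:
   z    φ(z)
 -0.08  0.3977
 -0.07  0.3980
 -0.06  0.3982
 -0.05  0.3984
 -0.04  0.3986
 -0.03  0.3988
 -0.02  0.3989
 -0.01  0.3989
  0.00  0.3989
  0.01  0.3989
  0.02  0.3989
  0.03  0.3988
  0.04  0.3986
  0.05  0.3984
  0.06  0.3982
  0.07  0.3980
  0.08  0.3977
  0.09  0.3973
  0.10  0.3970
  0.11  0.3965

152.00

T = 0.75;  σ√T = 0.4677
ln(S/K) + (r + σ²/2)T = ln(440/500) + (0.035 + 0.54²/2)·0.75 = -0.1278 + 0.1356 = 0.0078
d₁ = 0.0078 / 0.4677 = 0.0166 which rounds to 0.02
√T = √0.75 = 0.8660
φ(d₁) = φ(0.02) = 0.3989
vega = S·φ(d₁)·√T = 440·0.3989·0.8660 = 151.9969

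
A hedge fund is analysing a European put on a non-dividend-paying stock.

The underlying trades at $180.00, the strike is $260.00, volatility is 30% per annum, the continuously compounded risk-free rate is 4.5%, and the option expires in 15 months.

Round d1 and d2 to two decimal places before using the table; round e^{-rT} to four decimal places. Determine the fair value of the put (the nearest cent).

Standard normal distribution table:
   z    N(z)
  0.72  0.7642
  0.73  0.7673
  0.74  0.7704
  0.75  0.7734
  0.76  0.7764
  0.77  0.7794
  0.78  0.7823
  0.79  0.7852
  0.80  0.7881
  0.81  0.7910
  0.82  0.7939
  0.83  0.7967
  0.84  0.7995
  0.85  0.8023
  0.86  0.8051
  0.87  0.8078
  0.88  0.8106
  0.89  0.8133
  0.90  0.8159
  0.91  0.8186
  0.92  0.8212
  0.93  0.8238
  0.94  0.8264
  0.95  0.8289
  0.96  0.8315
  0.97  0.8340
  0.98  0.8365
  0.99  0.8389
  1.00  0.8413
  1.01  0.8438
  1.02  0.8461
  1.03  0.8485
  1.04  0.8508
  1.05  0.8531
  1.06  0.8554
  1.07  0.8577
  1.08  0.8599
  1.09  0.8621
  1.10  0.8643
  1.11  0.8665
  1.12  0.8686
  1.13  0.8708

T = 1.25;  σ√T = 0.3354
d₁ = [ln(180/260) + (0.045 + 0.3²/2)·1.25] / 0.3354 = [-0.3677 + 0.1125] / 0.3354 = -0.7609 ⇒ -0.76
d₂ = d₁ − σ√T = -0.7609 − 0.3354 = -1.0963 ⇒ -1.10
exp(−rT) = exp(−0.045·1.25) = 0.9453
N(−d₂) = N(1.10) = 0.8643;  N(−d₁) = N(0.76) = 0.7764
P = 260·0.9453·0.8643 − 180·0.7764 = 212.4259 − 139.7520 = 72.6739

$72.67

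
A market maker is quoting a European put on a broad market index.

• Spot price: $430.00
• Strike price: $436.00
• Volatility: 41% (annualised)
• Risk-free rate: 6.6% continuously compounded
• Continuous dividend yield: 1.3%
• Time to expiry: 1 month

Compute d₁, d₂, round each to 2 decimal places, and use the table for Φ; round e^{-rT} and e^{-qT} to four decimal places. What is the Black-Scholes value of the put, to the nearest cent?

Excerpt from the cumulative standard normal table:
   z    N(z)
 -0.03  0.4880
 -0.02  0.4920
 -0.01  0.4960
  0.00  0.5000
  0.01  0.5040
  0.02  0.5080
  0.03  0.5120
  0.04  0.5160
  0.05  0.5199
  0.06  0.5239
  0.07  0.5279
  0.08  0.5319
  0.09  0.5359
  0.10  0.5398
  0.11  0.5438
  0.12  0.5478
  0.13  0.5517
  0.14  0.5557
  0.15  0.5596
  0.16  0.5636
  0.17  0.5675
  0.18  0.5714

σ√T = 0.41 × 0.2887 = 0.1184
d₁ = [ln(430/436) + (0.066 − 0.013 + 0.41²/2)·0.08333] / 0.1184 = [-0.0139 + 0.0114] / 0.1184 = -0.0206 ≈ -0.02
d₂ = d₁ − σ√T = -0.0206 − 0.1184 = -0.1389 ≈ -0.14
e^(−qT) = e^(−0.013·0.08333) = 0.9989;  e^(−rT) = e^(−0.066·0.08333) = 0.9945
P = 436·0.9945·N(0.14) − 430·0.9989·N(0.02) = 436·0.9945·0.5557 − 430·0.9989·0.5080 = 240.9526 − 218.1997 = 22.7529

$22.75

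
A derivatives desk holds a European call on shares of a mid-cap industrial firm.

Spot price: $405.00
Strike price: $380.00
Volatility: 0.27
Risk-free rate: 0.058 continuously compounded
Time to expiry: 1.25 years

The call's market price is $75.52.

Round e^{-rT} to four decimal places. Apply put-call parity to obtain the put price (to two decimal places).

$23.96

e^(−rT) = e^(−0.058·1.25) = 0.9301
Put-call parity: C − P = S − K·e^(−rT) = 405 − 380·0.9301 = 405 − 353.4380 = 51.5620
P = C − (C − P) = 75.52 − (51.5620) = 23.9580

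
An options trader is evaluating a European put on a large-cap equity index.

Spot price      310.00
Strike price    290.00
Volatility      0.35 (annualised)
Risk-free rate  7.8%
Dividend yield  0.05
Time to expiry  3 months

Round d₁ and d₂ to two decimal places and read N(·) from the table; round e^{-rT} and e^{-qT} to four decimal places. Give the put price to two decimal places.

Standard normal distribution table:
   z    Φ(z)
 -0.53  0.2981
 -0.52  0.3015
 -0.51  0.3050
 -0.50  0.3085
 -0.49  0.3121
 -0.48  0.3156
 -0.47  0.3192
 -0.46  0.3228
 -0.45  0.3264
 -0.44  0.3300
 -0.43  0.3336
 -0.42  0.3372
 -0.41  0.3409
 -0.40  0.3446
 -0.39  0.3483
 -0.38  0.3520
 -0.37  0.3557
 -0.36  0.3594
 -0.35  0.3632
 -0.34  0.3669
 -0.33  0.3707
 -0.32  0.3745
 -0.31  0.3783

T = 0.25;  σ√T = 0.1750
d₁ = [ln(310/290) + (0.078 − 0.05 + 0.35²/2)·0.25] / 0.1750 = [0.0667 + 0.0223] / 0.1750 = 0.5086 which rounds to 0.51
d₂ = d₁ − σ√T = 0.5086 − 0.1750 = 0.3336 which rounds to 0.33
e^(−qT) = e^(−0.05·0.25) = 0.9876;  e^(−rT) = e^(−0.078·0.25) = 0.9807
N(−d₂) = N(-0.33) = 0.3707;  N(−d₁) = N(-0.51) = 0.3050
P = 290·0.9807·0.3707 − 310·0.9876·0.3050 = 105.4282 − 93.3776 = 12.0506

12.05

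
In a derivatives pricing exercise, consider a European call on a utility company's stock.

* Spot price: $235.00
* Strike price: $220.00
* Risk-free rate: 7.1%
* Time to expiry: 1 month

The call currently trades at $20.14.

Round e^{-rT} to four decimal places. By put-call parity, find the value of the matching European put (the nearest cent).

exp(−rT) = exp(−0.071·0.08333) = 0.9941
Put-call parity: C − P = S − K·e^(−rT) = 235 − 220·0.9941 = 235 − 218.7020 = 16.2980
P = C − (C − P) = 20.14 − (16.2980) = 3.8420

$3.84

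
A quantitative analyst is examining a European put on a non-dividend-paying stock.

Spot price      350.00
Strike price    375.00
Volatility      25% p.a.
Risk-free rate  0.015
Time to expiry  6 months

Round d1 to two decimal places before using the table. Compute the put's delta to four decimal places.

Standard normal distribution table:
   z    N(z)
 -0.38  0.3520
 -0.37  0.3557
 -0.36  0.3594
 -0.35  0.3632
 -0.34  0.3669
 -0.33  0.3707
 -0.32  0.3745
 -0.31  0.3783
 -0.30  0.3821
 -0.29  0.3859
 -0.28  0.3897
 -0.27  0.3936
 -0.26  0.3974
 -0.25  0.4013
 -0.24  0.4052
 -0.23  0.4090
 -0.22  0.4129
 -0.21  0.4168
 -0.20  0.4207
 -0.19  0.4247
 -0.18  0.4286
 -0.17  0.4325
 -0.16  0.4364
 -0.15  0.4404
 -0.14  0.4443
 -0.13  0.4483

σ√T = 0.25 × 0.7071 = 0.1768
d₁ = [ln(350/375) + (0.015 + 0.25²/2)·0.5] / 0.1768 = [-0.0690 + 0.0231] / 0.1768 = -0.2595 → -0.26
N(d₁) = N(-0.26) = 0.3974
Δ_put = N(d₁) − 1 = 0.3974 − 1 = -0.6026

-0.6026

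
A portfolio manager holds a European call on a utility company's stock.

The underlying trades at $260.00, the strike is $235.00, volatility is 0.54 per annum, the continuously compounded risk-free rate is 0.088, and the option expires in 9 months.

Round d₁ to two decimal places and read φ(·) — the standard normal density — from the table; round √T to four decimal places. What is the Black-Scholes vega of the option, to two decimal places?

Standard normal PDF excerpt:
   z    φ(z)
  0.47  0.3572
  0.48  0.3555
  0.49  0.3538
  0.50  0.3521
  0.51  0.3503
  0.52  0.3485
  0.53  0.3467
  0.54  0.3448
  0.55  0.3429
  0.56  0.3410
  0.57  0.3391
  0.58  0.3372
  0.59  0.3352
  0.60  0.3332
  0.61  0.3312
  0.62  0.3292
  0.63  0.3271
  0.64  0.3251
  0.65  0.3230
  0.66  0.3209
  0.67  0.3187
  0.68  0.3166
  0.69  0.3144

75.47

σ√T = 0.54·√0.75 = 0.4677
d₁ = [ln(260/235) + (0.088 + ½·0.54²)·0.75] / (σ√T) = (0.1011 + 0.1754) / 0.4677 = 0.5911 which rounds to 0.59
√T = √0.75 = 0.8660
φ(d₁) = φ(0.59) = 0.3352
vega = S·φ(d₁)·√T = 260·0.3352·0.8660 = 75.4736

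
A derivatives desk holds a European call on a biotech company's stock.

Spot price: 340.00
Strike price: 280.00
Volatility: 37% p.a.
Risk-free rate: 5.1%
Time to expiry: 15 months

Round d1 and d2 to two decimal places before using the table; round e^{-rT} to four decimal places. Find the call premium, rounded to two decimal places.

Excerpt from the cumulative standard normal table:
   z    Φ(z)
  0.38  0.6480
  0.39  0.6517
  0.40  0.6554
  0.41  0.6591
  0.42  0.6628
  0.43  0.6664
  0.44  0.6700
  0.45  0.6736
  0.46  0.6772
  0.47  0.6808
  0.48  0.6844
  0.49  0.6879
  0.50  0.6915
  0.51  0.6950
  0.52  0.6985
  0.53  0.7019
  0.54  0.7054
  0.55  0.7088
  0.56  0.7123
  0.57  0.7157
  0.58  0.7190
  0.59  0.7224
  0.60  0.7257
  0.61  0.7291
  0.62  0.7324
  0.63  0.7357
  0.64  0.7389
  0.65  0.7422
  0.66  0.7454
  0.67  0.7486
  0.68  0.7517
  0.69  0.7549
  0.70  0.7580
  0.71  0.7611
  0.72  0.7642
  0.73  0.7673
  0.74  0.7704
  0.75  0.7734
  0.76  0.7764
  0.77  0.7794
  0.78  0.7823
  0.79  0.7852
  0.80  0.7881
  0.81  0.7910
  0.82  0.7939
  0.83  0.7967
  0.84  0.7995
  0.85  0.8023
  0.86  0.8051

96.76

σ√T = 0.37·√1.25 = 0.4137
d₁ = [ln(340/280) + (0.051 + 0.37²/2)·1.25] / 0.4137 = [0.1942 + 0.1493] / 0.4137 = 0.8303 which rounds to 0.83
d₂ = d₁ − σ√T = 0.8303 − 0.4137 = 0.4166 which rounds to 0.42
exp(−rT) = exp(−0.051·1.25) = 0.9382
C = 340·N(0.83) − 280·0.9382·N(0.42) = 340·0.7967 − 280·0.9382·0.6628 = 270.8780 − 174.1149 = 96.7631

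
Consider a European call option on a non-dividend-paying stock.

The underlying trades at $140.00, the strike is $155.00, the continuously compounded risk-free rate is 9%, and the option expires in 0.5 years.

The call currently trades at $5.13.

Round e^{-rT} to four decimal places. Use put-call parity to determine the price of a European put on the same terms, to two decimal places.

exp(−rT) = exp(−0.09·0.5) = 0.9560
Put-call parity: C − P = S − K·e^(−rT) = 140 − 155·0.9560 = 140 − 148.1800 = -8.1800
P = C − (C − P) = 5.13 − (-8.1800) = 13.3100

$13.31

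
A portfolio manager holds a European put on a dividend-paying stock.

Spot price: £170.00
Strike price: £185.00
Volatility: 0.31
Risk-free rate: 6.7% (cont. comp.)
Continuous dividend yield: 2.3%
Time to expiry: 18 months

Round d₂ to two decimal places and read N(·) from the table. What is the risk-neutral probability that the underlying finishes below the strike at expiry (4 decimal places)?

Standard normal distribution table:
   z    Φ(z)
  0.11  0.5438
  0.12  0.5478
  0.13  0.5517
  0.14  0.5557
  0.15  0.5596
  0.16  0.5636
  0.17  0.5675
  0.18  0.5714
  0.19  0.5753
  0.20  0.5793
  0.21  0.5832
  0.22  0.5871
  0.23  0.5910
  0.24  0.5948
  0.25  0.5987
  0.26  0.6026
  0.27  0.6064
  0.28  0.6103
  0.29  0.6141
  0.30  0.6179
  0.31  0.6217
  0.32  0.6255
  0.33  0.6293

σ√T = 0.31 × 1.2247 = 0.3797
d₁ = [ln(170/185) + (0.067 − 0.023 + 0.31²/2)·1.5] / 0.3797 = [-0.0846 + 0.1381] / 0.3797 = 0.1410 ⇒ 0.14
d₂ = d₁ − σ√T = 0.1410 − 0.3797 = -0.2387 ⇒ -0.24
Risk-neutral Pr[S_T < K] = N(−d₂) = N(0.24) = 0.5948

0.5948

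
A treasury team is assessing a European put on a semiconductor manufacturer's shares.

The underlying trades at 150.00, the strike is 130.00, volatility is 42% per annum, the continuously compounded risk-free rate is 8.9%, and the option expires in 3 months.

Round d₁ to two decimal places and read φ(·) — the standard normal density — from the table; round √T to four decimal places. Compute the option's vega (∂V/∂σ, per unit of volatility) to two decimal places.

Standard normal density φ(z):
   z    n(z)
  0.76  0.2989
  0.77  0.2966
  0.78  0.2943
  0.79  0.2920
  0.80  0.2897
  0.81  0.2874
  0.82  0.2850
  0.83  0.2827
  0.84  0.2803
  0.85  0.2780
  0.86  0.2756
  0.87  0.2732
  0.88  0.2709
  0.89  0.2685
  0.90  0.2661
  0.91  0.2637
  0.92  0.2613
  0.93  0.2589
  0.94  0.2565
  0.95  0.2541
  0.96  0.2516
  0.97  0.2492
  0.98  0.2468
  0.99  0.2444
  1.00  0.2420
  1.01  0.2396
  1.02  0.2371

20.14

σ√T = 0.42 × 0.5000 = 0.2100
ln(S/K) + (r + σ²/2)T = ln(150/130) + (0.089 + 0.42²/2)·0.25 = 0.1431 + 0.0443 = 0.1874
d₁ = 0.1874 / 0.2100 = 0.8924 ⇒ 0.89
√T = √0.25 = 0.5000
φ(d₁) = φ(0.89) = 0.2685
vega = S·φ(d₁)·√T = 150·0.2685·0.5000 = 20.1375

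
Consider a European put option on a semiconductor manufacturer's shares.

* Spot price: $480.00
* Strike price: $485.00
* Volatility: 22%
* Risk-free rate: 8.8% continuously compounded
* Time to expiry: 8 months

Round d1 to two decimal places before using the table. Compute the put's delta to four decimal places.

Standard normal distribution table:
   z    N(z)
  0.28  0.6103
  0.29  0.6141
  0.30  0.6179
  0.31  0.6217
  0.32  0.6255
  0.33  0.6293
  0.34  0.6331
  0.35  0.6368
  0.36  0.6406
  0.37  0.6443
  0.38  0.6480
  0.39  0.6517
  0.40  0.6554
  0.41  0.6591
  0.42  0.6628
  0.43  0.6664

-0.3594

σ√T = 0.22·√0.6667 = 0.1796
ln(S/K) + (r + σ²/2)T = ln(480/485) + (0.088 + 0.22²/2)·0.6667 = -0.0104 + 0.0748 = 0.0644
d₁ = 0.0644 / 0.1796 = 0.3587 which rounds to 0.36
N(d₁) = N(0.36) = 0.6406
Δ_put = N(d₁) − 1 = 0.6406 − 1 = -0.3594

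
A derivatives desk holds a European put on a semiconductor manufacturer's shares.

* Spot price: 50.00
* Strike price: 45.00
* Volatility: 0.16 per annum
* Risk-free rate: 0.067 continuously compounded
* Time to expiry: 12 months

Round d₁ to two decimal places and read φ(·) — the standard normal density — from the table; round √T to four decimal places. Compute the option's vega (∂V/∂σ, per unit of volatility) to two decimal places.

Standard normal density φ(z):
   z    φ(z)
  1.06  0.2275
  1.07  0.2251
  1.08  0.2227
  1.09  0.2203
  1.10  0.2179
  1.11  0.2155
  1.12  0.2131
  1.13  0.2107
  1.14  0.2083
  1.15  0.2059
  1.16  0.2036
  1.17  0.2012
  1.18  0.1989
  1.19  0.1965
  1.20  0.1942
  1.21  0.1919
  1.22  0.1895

σ√T = 0.16·√1 = 0.1600
d₁ = [ln(50/45) + (0.067 + ½·0.16²)·1] / (σ√T) = (0.1054 + 0.0798) / 0.1600 = 1.1573 which rounds to 1.16
√T = √1 = 1.0000
φ(d₁) = φ(1.16) = 0.2036
vega = S·φ(d₁)·√T = 50·0.2036·1.0000 = 10.1800
(Vega is the same for a European call and put with the same parameters.)

10.18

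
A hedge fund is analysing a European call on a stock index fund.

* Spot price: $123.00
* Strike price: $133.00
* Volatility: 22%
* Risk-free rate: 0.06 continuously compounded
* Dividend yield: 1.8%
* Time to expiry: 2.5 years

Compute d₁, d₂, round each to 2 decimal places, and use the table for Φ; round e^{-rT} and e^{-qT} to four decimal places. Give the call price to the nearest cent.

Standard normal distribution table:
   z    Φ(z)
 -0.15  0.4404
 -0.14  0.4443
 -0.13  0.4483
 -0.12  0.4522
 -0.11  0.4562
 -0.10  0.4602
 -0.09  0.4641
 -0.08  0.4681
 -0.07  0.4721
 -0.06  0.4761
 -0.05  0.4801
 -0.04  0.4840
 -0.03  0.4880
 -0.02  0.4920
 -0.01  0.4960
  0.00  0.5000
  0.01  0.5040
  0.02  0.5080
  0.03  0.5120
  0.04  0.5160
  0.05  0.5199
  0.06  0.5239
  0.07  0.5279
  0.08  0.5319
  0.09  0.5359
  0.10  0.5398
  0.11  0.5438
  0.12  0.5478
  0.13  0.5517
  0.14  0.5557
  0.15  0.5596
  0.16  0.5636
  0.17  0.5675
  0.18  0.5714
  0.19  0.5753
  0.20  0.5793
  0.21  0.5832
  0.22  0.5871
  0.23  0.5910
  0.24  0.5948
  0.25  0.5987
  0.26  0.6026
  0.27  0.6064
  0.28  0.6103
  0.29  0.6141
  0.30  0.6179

σ√T = 0.22·√2.5 = 0.3479
d₁ = [ln(123/133) + (0.06 − 0.018 + ½·0.22²)·2.5] / (σ√T) = (-0.0782 + 0.1655) / 0.3479 = 0.2511 which rounds to 0.25
d₂ = 0.2511 − 0.3479 = -0.0968 which rounds to -0.10
exp(−qT) = exp(−0.018·2.5) = 0.9560;  exp(−rT) = exp(−0.06·2.5) = 0.8607
N(d₁) = N(0.25) = 0.5987;  N(d₂) = N(-0.10) = 0.4602
C = 123·0.9560·0.5987 − 133·0.8607·0.4602 = 70.3999 − 52.6805 = 17.7194

$17.72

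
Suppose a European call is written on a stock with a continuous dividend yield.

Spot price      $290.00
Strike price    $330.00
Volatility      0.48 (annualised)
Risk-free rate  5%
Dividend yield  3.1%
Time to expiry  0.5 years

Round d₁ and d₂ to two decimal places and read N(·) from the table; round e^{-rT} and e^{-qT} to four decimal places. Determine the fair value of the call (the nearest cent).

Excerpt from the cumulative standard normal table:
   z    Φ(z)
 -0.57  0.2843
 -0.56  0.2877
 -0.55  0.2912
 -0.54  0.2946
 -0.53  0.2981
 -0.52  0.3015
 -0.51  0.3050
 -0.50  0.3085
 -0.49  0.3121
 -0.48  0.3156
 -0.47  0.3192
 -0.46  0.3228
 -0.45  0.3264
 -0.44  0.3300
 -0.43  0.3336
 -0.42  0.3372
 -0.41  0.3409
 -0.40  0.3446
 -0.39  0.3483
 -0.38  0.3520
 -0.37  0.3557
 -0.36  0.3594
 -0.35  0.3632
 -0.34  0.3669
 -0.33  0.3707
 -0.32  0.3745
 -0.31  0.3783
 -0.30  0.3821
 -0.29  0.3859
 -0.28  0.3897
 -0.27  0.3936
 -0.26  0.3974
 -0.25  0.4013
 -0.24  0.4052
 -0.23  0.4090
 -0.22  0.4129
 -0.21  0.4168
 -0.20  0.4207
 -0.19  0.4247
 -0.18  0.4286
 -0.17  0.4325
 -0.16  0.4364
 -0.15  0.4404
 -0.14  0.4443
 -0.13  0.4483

$25.34

T = 0.5;  σ√T = 0.3394
d₁ = [ln(290/330) + (0.05 − 0.031 + ½·0.48²)·0.5] / (σ√T) = (-0.1292 + 0.0671) / 0.3394 = -0.1830 which rounds to -0.18
d₂ = -0.1830 − 0.3394 = -0.5224 which rounds to -0.52
e^(−qT) = e^(−0.031·0.5) = 0.9846;  e^(−rT) = e^(−0.05·0.5) = 0.9753
C = 290·0.9846·N(-0.18) − 330·0.9753·N(-0.52) = 290·0.9846·0.4286 − 330·0.9753·0.3015 = 122.3799 − 97.0375 = 25.3424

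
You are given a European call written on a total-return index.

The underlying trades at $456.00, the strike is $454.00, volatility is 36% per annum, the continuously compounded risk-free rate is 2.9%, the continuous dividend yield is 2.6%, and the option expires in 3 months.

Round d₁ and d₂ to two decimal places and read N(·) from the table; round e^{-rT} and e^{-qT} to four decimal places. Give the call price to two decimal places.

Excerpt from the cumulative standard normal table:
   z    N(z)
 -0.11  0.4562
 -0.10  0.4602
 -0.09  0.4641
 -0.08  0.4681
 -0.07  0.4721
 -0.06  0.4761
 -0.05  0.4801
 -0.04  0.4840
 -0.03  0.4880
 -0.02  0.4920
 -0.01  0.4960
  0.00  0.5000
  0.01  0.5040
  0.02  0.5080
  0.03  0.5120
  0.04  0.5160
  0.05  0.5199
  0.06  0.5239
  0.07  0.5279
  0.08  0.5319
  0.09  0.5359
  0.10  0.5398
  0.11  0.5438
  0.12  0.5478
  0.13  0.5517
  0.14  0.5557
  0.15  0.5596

$33.58

σ√T = 0.36·√0.25 = 0.1800
d₁ = [ln(456/454) + (0.029 − 0.026 + ½·0.36²)·0.25] / (σ√T) = (0.0044 + 0.0169) / 0.1800 = 0.1186 ⇒ 0.12
d₂ = 0.1186 − 0.1800 = -0.0614 ⇒ -0.06
exp(−qT) = exp(−0.026·0.25) = 0.9935;  exp(−rT) = exp(−0.029·0.25) = 0.9928
C = 456·0.9935·N(0.12) − 454·0.9928·N(-0.06) = 456·0.9935·0.5478 − 454·0.9928·0.4761 = 248.1731 − 214.5931 = 33.5800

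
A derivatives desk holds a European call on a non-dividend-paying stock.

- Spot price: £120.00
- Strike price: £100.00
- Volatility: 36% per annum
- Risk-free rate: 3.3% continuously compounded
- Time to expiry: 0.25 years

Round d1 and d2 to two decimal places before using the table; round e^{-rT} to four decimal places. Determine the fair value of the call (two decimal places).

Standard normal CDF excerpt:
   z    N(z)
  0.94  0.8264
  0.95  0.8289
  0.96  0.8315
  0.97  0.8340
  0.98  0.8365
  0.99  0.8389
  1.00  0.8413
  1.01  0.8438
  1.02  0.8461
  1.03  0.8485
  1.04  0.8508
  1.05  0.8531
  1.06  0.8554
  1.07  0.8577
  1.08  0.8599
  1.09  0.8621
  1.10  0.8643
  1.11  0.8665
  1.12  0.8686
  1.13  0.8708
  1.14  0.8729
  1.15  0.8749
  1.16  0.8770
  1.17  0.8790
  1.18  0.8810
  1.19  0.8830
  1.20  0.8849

σ√T = 0.36 × 0.5000 = 0.1800
ln(S/K) + (r + σ²/2)T = ln(120/100) + (0.033 + 0.36²/2)·0.25 = 0.1823 + 0.0244 = 0.2068
d₁ = 0.2068 / 0.1800 = 1.1487 → 1.15
d₂ = d₁ − σ√T = 1.1487 − 0.1800 = 0.9687 → 0.97
e^(−rT) = e^(−0.033·0.25) = 0.9918
N(d₁) = N(1.15) = 0.8749;  N(d₂) = N(0.97) = 0.8340
C = 120·0.8749 − 100·0.9918·0.8340 = 104.9880 − 82.7161 = 22.2719

£22.27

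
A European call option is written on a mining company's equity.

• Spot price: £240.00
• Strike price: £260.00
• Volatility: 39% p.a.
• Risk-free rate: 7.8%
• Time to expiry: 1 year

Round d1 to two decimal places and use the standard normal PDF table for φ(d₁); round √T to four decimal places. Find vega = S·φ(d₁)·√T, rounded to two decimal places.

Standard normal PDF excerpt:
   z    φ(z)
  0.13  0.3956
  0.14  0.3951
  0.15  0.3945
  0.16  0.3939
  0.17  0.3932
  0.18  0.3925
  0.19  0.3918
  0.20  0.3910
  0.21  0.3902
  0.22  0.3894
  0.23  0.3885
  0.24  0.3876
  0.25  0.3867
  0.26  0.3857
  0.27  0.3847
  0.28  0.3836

94.03

σ√T = 0.39·√1 = 0.3900
d₁ = [ln(240/260) + (0.078 + 0.39²/2)·1] / 0.3900 = [-0.0800 + 0.1541] / 0.3900 = 0.1898 → 0.19
√T = √1 = 1.0000
φ(d₁) = φ(0.19) = 0.3918
vega = S·φ(d₁)·√T = 240·0.3918·1.0000 = 94.0320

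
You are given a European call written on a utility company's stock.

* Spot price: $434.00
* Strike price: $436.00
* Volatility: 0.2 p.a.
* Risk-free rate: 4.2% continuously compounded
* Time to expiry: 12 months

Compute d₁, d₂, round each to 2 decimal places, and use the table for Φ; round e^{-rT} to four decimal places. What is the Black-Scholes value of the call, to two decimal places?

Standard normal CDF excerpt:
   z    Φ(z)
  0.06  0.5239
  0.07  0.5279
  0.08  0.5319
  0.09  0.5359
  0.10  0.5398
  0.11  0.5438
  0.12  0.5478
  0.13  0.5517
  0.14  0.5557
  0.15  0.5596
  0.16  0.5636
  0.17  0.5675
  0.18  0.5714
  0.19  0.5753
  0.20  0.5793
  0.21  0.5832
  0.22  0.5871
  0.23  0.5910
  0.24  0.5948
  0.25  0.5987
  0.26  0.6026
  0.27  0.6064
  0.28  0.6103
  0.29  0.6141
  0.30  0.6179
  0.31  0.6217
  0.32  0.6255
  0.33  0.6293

σ√T = 0.2·√1 = 0.2000
d₁ = [ln(434/436) + (0.042 + ½·0.2²)·1] / (σ√T) = (-0.0046 + 0.0620) / 0.2000 = 0.2870 → 0.29
d₂ = 0.2870 − 0.2000 = 0.0870 → 0.09
e^(−rT) = e^(−0.042·1) = 0.9589
C = 434·N(0.29) − 436·0.9589·N(0.09) = 434·0.6141 − 436·0.9589·0.5359 = 266.5194 − 224.0493 = 42.4701

$42.47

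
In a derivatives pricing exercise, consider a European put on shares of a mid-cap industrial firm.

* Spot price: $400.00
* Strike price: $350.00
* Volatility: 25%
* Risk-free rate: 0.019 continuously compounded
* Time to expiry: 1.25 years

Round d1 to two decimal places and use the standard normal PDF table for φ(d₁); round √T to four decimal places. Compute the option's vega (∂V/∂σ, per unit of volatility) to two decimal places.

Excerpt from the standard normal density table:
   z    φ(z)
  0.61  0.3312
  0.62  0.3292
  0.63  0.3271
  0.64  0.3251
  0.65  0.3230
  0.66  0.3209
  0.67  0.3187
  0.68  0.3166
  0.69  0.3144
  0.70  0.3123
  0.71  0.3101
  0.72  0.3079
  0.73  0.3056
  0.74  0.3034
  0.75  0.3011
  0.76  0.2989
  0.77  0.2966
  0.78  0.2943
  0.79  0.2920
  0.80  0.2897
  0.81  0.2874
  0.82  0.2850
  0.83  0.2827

139.66

σ√T = 0.25·√1.25 = 0.2795
ln(S/K) + (r + σ²/2)T = ln(400/350) + (0.019 + 0.25²/2)·1.25 = 0.1335 + 0.0628 = 0.1963
d₁ = 0.1963 / 0.2795 = 0.7025 ⇒ 0.70
√T = √1.25 = 1.1180
φ(d₁) = φ(0.70) = 0.3123
vega = S·φ(d₁)·√T = 400·0.3123·1.1180 = 139.6606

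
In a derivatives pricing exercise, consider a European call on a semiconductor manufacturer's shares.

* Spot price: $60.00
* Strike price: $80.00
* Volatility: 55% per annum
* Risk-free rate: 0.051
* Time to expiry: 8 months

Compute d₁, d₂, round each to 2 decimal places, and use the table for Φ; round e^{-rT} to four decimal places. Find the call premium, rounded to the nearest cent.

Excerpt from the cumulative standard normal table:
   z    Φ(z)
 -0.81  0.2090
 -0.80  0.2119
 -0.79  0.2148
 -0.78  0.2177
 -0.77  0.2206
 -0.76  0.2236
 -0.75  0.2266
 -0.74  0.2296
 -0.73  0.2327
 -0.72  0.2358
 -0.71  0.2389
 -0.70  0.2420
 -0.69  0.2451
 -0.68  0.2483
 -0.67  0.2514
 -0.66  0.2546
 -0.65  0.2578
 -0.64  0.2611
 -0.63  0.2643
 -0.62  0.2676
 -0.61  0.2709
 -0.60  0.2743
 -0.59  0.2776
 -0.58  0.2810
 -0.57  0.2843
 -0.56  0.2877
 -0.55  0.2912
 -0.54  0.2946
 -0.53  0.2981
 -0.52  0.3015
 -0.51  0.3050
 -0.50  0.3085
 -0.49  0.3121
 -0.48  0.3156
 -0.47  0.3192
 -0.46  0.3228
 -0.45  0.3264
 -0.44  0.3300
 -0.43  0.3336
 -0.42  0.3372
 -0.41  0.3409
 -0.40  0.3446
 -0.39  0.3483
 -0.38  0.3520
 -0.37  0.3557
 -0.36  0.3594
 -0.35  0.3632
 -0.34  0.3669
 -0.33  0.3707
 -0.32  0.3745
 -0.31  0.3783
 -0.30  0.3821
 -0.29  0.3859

$5.40

T = 0.6667;  σ√T = 0.4491
d₁ = [ln(60/80) + (0.051 + 0.55²/2)·0.6667] / 0.4491 = [-0.2877 + 0.1348] / 0.4491 = -0.3404 ≈ -0.34
d₂ = d₁ − σ√T = -0.3404 − 0.4491 = -0.7894 ≈ -0.79
e^(−rT) = e^(−0.051·0.6667) = 0.9666
N(d₁) = N(-0.34) = 0.3669;  N(d₂) = N(-0.79) = 0.2148
C = 60·0.3669 − 80·0.9666·0.2148 = 22.0140 − 16.6101 = 5.4039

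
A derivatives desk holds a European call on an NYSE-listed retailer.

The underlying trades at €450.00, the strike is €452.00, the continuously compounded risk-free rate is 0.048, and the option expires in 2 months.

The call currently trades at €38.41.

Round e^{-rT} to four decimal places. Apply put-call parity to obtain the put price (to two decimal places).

e^(−rT) = e^(−0.048·0.1667) = 0.9920
Put-call parity: C − P = S − K·e^(−rT) = 450 − 452·0.9920 = 450 − 448.3840 = 1.6160
P = C − (C − P) = 38.41 − (1.6160) = 36.7940

€36.79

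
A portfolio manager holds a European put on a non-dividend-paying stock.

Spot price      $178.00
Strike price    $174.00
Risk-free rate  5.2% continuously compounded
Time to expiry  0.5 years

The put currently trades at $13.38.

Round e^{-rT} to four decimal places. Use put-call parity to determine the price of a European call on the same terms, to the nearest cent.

exp(−rT) = exp(−0.052·0.5) = 0.9743
Put-call parity: C − P = S − K·e^(−rT) = 178 − 174·0.9743 = 178 − 169.5282 = 8.4718
C = P + (C − P) = 13.38 + (8.4718) = 21.8518

$21.85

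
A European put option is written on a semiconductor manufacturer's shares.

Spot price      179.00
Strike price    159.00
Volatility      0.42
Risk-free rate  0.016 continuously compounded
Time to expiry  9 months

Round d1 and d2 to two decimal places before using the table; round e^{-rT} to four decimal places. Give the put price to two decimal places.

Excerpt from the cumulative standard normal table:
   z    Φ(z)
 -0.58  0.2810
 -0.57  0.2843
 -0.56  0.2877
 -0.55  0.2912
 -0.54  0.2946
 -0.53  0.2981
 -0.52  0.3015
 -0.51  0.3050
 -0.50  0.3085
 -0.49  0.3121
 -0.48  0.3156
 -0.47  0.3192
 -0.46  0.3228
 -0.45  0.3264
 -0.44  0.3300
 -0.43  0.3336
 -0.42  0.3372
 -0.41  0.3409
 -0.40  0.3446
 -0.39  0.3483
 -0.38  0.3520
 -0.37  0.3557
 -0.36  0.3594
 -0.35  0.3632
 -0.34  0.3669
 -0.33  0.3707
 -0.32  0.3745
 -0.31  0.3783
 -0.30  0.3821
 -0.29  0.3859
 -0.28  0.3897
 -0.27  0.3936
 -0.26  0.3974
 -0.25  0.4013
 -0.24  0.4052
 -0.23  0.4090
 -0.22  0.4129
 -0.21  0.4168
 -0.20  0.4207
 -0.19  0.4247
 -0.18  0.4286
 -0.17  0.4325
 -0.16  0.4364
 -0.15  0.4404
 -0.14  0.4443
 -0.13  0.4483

14.60

T = 0.75;  σ√T = 0.3637
d₁ = [ln(179/159) + (0.016 + ½·0.42²)·0.75] / (σ√T) = (0.1185 + 0.0781) / 0.3637 = 0.5406 ≈ 0.54
d₂ = 0.5406 − 0.3637 = 0.1769 ≈ 0.18
e^(−rT) = e^(−0.016·0.75) = 0.9881
P = 159·0.9881·N(-0.18) − 179·N(-0.54) = 159·0.9881·0.4286 − 179·0.2946 = 67.3364 − 52.7334 = 14.6030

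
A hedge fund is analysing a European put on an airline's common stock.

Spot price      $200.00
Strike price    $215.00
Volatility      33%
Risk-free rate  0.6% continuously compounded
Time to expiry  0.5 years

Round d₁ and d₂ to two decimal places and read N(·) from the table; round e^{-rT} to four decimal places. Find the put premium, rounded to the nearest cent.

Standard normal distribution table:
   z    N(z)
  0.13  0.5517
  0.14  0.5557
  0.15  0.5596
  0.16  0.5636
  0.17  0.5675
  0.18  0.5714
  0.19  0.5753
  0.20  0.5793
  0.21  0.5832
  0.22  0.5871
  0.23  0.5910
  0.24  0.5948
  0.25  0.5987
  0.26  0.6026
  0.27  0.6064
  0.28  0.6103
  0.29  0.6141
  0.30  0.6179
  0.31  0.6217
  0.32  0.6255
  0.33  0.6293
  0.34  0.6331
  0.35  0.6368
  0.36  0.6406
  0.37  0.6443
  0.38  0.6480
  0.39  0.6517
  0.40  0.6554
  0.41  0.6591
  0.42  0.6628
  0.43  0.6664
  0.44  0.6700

$27.00

σ√T = 0.33·√0.5 = 0.2333
ln(S/K) + (r + σ²/2)T = ln(200/215) + (0.006 + 0.33²/2)·0.5 = -0.0723 + 0.0302 = -0.0421
d₁ = -0.0421 / 0.2333 = -0.1804 → -0.18
d₂ = d₁ − σ√T = -0.1804 − 0.2333 = -0.4137 → -0.41
exp(−rT) = exp(−0.006·0.5) = 0.9970
N(−d₂) = N(0.41) = 0.6591;  N(−d₁) = N(0.18) = 0.5714
P = 215·0.9970·0.6591 − 200·0.5714 = 141.2814 − 114.2800 = 27.0014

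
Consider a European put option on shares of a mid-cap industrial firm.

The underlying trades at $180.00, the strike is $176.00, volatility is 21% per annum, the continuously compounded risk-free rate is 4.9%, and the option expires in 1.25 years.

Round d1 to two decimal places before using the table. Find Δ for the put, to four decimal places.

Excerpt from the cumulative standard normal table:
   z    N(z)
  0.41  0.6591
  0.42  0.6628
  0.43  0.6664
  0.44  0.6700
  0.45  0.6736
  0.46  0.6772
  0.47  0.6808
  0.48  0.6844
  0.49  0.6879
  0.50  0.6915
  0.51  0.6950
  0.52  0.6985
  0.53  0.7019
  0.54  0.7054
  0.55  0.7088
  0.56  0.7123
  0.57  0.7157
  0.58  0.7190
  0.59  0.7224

T = 1.25;  σ√T = 0.2348
d₁ = [ln(180/176) + (0.049 + 0.21²/2)·1.25] / 0.2348 = [0.0225 + 0.0888] / 0.2348 = 0.4740 which rounds to 0.47
N(d₁) = N(0.47) = 0.6808
Δ_put = N(d₁) − 1 = 0.6808 − 1 = -0.3192

-0.3192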